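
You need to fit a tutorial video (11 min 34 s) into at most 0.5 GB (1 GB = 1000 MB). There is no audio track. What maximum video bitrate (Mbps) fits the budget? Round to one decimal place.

5.8 Mbps

Budget: 0.5 GB = 4000.0 Mb.
11 min 34 s = 694 s
Total bitrate budget: 4000.0 Mb / 694 s = 5.764 Mbps.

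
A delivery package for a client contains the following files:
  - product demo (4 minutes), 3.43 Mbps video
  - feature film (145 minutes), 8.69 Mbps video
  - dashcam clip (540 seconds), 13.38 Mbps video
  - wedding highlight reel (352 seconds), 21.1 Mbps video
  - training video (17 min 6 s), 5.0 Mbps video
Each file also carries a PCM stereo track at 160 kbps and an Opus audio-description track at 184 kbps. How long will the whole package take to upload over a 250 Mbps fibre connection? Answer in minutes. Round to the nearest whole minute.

7 minutes

Audio total: 160 + 184 = 344 kbps = 0.344 Mbps.
product demo: 3.774 Mbps × 240 s = 905.8 Mb
feature film: 9.034 Mbps × 8700 s = 78595.8 Mb
dashcam clip: 13.724 Mbps × 540 s = 7411.0 Mb
wedding highlight reel: 21.444 Mbps × 352 s = 7548.3 Mb
training video: 5.344 Mbps × 1026 s = 5482.9 Mb
Total: 99943.8 Mb = 12493.0 MB.
At 250 Mbps: 99943.8 / 250 = 400 s ≈ 6.66 minutes.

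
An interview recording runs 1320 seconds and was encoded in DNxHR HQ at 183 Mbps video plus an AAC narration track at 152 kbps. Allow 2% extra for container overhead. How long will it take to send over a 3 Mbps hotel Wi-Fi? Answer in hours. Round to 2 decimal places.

22.83 hours

Audio: 152 kbps = 0.152 Mbps.
Total bitrate: 183.152 Mbps.
File: 183.152 Mbps × 1320 s = 241760.6 Mb.
With 2% container overhead: ×1.02. → 246595.9 Mb.
At 3 Mbps: 246595.9 / 3 = 82198.6 s ≈ 22.8 hours.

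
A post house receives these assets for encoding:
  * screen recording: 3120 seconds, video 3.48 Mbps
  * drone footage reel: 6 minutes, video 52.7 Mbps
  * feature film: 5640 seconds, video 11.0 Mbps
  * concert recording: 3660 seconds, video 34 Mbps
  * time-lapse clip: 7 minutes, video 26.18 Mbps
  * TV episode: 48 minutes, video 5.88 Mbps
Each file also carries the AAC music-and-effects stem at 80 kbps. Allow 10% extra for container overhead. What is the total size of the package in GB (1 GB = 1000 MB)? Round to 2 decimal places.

33.76 GB

Audio: 80 kbps = 0.080 Mbps.
screen recording: 3.560 Mbps × 3120 s × 1.10 = 12217.9 Mb
drone footage reel: 52.780 Mbps × 360 s × 1.10 = 20900.9 Mb
feature film: 11.080 Mbps × 5640 s × 1.10 = 68740.3 Mb
concert recording: 34.080 Mbps × 3660 s × 1.10 = 137206.1 Mb
time-lapse clip: 26.260 Mbps × 420 s × 1.10 = 12132.1 Mb
TV episode: 5.960 Mbps × 2880 s × 1.10 = 18881.3 Mb
Total: 270078.6 Mb = 33759.8 MB.
= 33.76 GB.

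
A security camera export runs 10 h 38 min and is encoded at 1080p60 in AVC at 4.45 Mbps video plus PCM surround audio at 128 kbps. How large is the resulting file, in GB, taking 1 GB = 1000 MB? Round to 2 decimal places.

21.91 GB

10 h 38 min = 638 min = 38280 s
Audio: 128 kbps = 0.128 Mbps.
Total bitrate: 4.45 + 0.128 = 4.578 Mbps.
Stream data: 4.578 Mbps × 38280 s = 175245.8 Mb.
175,246 Mb ÷ 8 = 21,906 MB → 21.91 GB.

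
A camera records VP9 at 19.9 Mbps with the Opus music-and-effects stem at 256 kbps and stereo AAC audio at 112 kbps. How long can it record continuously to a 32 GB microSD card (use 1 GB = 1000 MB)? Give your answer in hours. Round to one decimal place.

Audio total: 256 + 112 = 368 kbps = 0.368 Mbps.
Total bitrate: 19.9 + 0.368 = 20.268 Mbps.
Capacity: 32 GB = 256,000 Mb.
Recording time: 256,000 / 20.268 = 12,631 s ≈ 3.51 hours.

3.5 hours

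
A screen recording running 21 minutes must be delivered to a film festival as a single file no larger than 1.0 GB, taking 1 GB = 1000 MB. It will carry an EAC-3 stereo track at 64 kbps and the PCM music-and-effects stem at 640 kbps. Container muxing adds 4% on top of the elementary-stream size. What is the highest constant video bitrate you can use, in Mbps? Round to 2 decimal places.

5.40 Mbps

Budget: 1.0 GB = 8000.0 Mb.
Stream payload after overhead: 8000.0 / 1.04 = 7692.3 Mb.
21 min = 1260 s
Total bitrate budget: 7692.3 Mb / 1260 s = 6.105 Mbps.
Audio total: 64 + 640 = 704 kbps = 0.704 Mbps.
Video: 6.105 − 0.704 = 5.401 Mbps.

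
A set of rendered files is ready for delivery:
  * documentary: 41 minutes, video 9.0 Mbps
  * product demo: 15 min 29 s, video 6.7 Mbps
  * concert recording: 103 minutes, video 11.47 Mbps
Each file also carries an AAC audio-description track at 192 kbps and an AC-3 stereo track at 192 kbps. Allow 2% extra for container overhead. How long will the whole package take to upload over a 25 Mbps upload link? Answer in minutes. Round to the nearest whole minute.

Audio total: 192 + 192 = 384 kbps = 0.384 Mbps.
documentary: 9.384 Mbps × 2460 s × 1.02 = 23546.3 Mb
product demo: 7.084 Mbps × 929 s × 1.02 = 6712.7 Mb
concert recording: 11.854 Mbps × 6180 s × 1.02 = 74722.9 Mb
Total: 104981.9 Mb = 13122.7 MB.
At 25 Mbps: 104981.9 / 25 = 4199 s ≈ 70 minutes.

70 minutes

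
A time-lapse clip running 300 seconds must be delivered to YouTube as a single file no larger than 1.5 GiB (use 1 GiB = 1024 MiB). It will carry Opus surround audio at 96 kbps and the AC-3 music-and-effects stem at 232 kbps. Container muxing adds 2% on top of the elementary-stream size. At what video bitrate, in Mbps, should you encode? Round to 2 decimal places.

41.78 Mbps

Budget: 1.5 GiB = 12884.9 Mb.
Stream payload after overhead: 12884.9 / 1.02 = 12632.3 Mb.
Total bitrate budget: 12632.3 Mb / 300 s = 42.108 Mbps.
Audio total: 96 + 232 = 328 kbps = 0.328 Mbps.
Video: 42.108 − 0.328 = 41.780 Mbps.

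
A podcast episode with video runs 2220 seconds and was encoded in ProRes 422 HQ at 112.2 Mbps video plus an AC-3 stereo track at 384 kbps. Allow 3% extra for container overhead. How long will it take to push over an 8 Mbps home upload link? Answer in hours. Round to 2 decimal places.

8.94 hours

Audio: 384 kbps = 0.384 Mbps.
Total bitrate: 112.584 Mbps.
File: 112.584 Mbps × 2220 s = 249936.5 Mb.
With 3% container overhead: ×1.03. → 257434.6 Mb.
At 8 Mbps: 257434.6 / 8 = 32179.3 s ≈ 8.94 hours.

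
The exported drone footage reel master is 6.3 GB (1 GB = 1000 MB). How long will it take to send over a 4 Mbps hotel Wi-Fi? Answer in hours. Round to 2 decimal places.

3.50 hours

File: 6.3 GB = 50400.0 Mb.
At 4 Mbps: 50400.0 / 4 = 12600.0 s ≈ 3.5 hours.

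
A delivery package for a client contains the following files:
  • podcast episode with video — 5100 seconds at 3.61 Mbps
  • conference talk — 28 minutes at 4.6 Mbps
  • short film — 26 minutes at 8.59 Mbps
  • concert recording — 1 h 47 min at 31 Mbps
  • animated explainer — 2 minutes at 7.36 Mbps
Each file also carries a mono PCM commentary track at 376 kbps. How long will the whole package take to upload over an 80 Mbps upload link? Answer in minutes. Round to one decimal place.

Audio: 376 kbps = 0.376 Mbps.
podcast episode with video: 3.986 Mbps × 5100 s = 20328.6 Mb
conference talk: 4.976 Mbps × 1680 s = 8359.7 Mb
short film: 8.966 Mbps × 1560 s = 13987.0 Mb
concert recording: 31.376 Mbps × 6420 s = 201433.9 Mb
animated explainer: 7.736 Mbps × 120 s = 928.3 Mb
Total: 245037.5 Mb = 30629.7 MB.
At 80 Mbps: 245037.5 / 80 = 3063 s ≈ 51 minutes.

51.0 minutes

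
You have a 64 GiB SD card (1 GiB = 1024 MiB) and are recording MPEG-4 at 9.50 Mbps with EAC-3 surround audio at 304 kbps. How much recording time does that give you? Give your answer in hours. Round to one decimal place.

Audio: 304 kbps = 0.304 Mbps.
Total bitrate: 9.50 + 0.304 = 9.804 Mbps.
Capacity: 64 GiB = 549,756 Mb.
Recording time: 549,756 / 9.804 = 56,075 s ≈ 15.6 hours.

15.6 hours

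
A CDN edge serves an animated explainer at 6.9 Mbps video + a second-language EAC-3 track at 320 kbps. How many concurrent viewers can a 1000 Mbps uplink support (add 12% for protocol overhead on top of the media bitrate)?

123

Audio: 320 kbps = 0.320 Mbps.
Per-viewer media rate: 7.220 Mbps.
On the wire with 12% overhead: 8.086 Mbps.
1000 Mbps = 1,000 Mbps; 1,000 / 8.086 = 123.66 → 123 viewers.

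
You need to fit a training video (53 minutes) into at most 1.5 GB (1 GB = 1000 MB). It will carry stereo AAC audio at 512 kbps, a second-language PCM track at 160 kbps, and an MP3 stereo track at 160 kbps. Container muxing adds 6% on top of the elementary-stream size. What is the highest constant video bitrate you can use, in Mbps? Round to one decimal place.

2.7 Mbps

Budget: 1.5 GB = 12000.0 Mb.
Stream payload after overhead: 12000.0 / 1.06 = 11320.8 Mb.
53 min = 3180 s
Total bitrate budget: 11320.8 Mb / 3180 s = 3.560 Mbps.
Audio total: 512 + 160 + 160 = 832 kbps = 0.832 Mbps.
Video: 3.560 − 0.832 = 2.728 Mbps.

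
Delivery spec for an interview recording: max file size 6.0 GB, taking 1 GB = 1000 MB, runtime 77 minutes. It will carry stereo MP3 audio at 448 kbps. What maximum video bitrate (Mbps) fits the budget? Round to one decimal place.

9.9 Mbps

Budget: 6.0 GB = 48000.0 Mb.
77 min = 4620 s
Total bitrate budget: 48000.0 Mb / 4620 s = 10.390 Mbps.
Audio: 448 kbps = 0.448 Mbps.
Video: 10.390 − 0.448 = 9.942 Mbps.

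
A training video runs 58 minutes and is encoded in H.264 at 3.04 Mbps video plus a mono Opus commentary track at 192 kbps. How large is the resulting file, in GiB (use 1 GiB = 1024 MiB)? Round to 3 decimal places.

1.309 GiB

58 min = 3480 s
Audio: 192 kbps = 0.192 Mbps.
Total bitrate: 3.04 + 0.192 = 3.232 Mbps.
Stream data: 3.232 Mbps × 3480 s = 11247.4 Mb.
11,247 Mb = 1,405,920,000 bytes ÷ 1,073,741,824 = 1.309 GiB.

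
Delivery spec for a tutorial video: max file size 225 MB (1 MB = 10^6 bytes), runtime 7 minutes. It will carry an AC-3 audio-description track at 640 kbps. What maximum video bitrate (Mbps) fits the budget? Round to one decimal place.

3.6 Mbps

Budget: 225 MB = 1800.0 Mb.
7 min = 420 s
Total bitrate budget: 1800.0 Mb / 420 s = 4.286 Mbps.
Audio: 640 kbps = 0.640 Mbps.
Video: 4.286 − 0.640 = 3.646 Mbps.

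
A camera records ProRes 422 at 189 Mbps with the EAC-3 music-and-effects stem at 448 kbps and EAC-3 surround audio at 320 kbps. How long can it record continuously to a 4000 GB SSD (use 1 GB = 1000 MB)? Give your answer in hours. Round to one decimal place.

46.8 hours

Audio total: 448 + 320 = 768 kbps = 0.768 Mbps.
Total bitrate: 189 + 0.768 = 189.768 Mbps.
Capacity: 4000 GB = 32,000,000 Mb.
Recording time: 32,000,000 / 189.768 = 168,627 s ≈ 46.8 hours.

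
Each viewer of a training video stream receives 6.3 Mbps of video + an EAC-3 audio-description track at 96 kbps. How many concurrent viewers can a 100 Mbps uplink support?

15

Audio: 96 kbps = 0.096 Mbps.
Per-viewer media rate: 6.396 Mbps.
100 Mbps = 100.0 Mbps; 100.0 / 6.396 = 15.63 → 15 viewers.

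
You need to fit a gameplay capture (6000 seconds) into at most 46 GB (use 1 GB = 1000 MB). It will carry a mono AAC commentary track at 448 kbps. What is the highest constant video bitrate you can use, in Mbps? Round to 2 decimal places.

60.89 Mbps

Budget: 46 GB = 368000.0 Mb.
Total bitrate budget: 368000.0 Mb / 6000 s = 61.333 Mbps.
Audio: 448 kbps = 0.448 Mbps.
Video: 61.333 − 0.448 = 60.885 Mbps.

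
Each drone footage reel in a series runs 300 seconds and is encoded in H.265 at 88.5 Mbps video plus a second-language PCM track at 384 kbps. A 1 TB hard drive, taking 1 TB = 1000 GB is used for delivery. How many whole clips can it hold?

Audio: 384 kbps = 0.384 Mbps.
Total bitrate: 88.884 Mbps.
Per item: 88.884 Mbps × 300 s = 26,665 Mb = 3,333 MB.
Capacity: 1 TB = 8,000,000 Mb; 300.02 items → 300 complete.

300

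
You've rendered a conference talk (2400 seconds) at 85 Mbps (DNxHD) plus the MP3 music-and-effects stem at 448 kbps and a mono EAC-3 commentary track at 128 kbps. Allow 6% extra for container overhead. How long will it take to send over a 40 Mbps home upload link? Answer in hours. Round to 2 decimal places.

Audio total: 448 + 128 = 576 kbps = 0.576 Mbps.
Total bitrate: 85.576 Mbps.
File: 85.576 Mbps × 2400 s = 205382.4 Mb.
With 6% container overhead: ×1.06. → 217705.3 Mb.
At 40 Mbps: 217705.3 / 40 = 5442.6 s ≈ 1.51 hours.

1.51 hours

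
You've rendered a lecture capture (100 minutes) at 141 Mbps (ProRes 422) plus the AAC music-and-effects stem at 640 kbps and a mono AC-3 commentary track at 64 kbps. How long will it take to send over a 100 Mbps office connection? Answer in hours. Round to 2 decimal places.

2.36 hours

100 min = 6000 s
Audio total: 640 + 64 = 704 kbps = 0.704 Mbps.
Total bitrate: 141.704 Mbps.
File: 141.704 Mbps × 6000 s = 850224.0 Mb.
At 100 Mbps: 850224.0 / 100 = 8502.2 s ≈ 2.36 hours.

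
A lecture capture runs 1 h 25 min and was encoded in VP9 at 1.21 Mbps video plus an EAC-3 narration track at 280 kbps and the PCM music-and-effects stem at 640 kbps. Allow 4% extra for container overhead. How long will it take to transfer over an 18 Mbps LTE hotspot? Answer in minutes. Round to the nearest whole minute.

1 h 25 min = 85 min = 5100 s
Audio total: 280 + 640 = 920 kbps = 0.920 Mbps.
Total bitrate: 2.130 Mbps.
File: 2.130 Mbps × 5100 s = 10863.0 Mb.
With 4% container overhead: ×1.04. → 11297.5 Mb.
At 18 Mbps: 11297.5 / 18 = 627.6 s ≈ 10.5 minutes.

10 minutes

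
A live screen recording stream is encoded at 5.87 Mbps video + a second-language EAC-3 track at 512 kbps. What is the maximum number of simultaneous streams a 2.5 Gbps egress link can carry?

391

Audio: 512 kbps = 0.512 Mbps.
Per-viewer media rate: 6.382 Mbps.
2.5 Gbps = 2,500 Mbps; 2,500 / 6.382 = 391.73 → 391 viewers.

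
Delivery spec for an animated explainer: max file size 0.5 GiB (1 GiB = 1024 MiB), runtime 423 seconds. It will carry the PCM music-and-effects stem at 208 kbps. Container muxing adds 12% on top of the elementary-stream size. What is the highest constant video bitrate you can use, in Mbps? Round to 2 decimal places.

8.86 Mbps

Budget: 0.5 GiB = 4295.0 Mb.
Stream payload after overhead: 4295.0 / 1.12 = 3834.8 Mb.
Total bitrate budget: 3834.8 Mb / 423 s = 9.066 Mbps.
Audio: 208 kbps = 0.208 Mbps.
Video: 9.066 − 0.208 = 8.858 Mbps.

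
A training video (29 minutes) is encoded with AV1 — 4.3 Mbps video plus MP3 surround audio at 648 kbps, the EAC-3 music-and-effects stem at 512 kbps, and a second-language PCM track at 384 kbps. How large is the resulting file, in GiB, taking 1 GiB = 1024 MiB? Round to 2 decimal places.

1.18 GiB

29 min = 1740 s
Audio total: 648 + 512 + 384 = 1544 kbps = 1.544 Mbps.
Total bitrate: 4.3 + 1.544 = 5.844 Mbps.
Stream data: 5.844 Mbps × 1740 s = 10168.6 Mb.
10,169 Mb = 1,271,070,000 bytes ÷ 1,073,741,824 = 1.184 GiB.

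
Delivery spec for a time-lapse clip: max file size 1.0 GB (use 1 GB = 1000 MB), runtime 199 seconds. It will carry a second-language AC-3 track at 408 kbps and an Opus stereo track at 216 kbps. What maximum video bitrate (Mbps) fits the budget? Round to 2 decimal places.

39.58 Mbps

Budget: 1.0 GB = 8000.0 Mb.
Total bitrate budget: 8000.0 Mb / 199 s = 40.201 Mbps.
Audio total: 408 + 216 = 624 kbps = 0.624 Mbps.
Video: 40.201 − 0.624 = 39.577 Mbps.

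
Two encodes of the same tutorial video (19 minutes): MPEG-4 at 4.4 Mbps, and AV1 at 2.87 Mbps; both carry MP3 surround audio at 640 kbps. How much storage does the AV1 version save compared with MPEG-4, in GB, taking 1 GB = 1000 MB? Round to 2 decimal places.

19 min = 1140 s
Audio: 640 kbps = 0.640 Mbps.
MPEG-4: 5.040 Mbps × 1140 s = 5745.6 Mb = 0.718 GB.
AV1: 3.510 Mbps × 1140 s = 4001.4 Mb = 0.500 GB.
Saving: 0.718 − 0.500 = 0.218 GB.

0.22 GB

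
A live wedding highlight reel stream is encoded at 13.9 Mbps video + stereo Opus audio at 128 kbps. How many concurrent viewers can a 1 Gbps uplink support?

71

Audio: 128 kbps = 0.128 Mbps.
Per-viewer media rate: 14.028 Mbps.
1 Gbps = 1,000 Mbps; 1,000 / 14.028 = 71.29 → 71 viewers.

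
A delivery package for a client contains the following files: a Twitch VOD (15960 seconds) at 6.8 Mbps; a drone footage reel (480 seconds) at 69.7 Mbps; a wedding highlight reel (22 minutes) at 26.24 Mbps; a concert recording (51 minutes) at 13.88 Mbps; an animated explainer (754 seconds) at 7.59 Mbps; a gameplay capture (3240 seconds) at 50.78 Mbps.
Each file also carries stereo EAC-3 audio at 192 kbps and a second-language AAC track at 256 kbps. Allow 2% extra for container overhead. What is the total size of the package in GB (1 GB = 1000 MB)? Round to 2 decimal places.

51.06 GB

Audio total: 192 + 256 = 448 kbps = 0.448 Mbps.
Twitch VOD: 7.248 Mbps × 15960 s × 1.02 = 117991.6 Mb
drone footage reel: 70.148 Mbps × 480 s × 1.02 = 34344.5 Mb
wedding highlight reel: 26.688 Mbps × 1320 s × 1.02 = 35932.7 Mb
concert recording: 14.328 Mbps × 3060 s × 1.02 = 44720.6 Mb
animated explainer: 8.038 Mbps × 754 s × 1.02 = 6181.9 Mb
gameplay capture: 51.228 Mbps × 3240 s × 1.02 = 169298.3 Mb
Total: 408469.5 Mb = 51058.7 MB.
= 51.06 GB.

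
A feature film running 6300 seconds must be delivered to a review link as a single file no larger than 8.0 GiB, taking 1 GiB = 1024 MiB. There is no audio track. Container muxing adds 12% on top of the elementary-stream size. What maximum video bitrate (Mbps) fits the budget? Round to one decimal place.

9.7 Mbps

Budget: 8.0 GiB = 68719.5 Mb.
Stream payload after overhead: 68719.5 / 1.12 = 61356.7 Mb.
Total bitrate budget: 61356.7 Mb / 6300 s = 9.739 Mbps.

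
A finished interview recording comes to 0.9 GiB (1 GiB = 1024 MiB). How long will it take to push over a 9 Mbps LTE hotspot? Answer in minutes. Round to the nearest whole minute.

14 minutes

File: 0.9 GiB = 7730.9 Mb.
At 9 Mbps: 7730.9 / 9 = 859.0 s ≈ 14.3 minutes.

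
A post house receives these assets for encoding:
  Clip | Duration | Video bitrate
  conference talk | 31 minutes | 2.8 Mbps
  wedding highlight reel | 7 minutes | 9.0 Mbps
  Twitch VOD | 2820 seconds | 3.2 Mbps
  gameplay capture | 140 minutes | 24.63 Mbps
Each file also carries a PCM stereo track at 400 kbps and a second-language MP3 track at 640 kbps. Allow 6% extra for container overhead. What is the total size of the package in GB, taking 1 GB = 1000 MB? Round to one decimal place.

Audio total: 400 + 640 = 1040 kbps = 1.040 Mbps.
conference talk: 3.840 Mbps × 1860 s × 1.06 = 7570.9 Mb
wedding highlight reel: 10.040 Mbps × 420 s × 1.06 = 4469.8 Mb
Twitch VOD: 4.240 Mbps × 2820 s × 1.06 = 12674.2 Mb
gameplay capture: 25.670 Mbps × 8400 s × 1.06 = 228565.7 Mb
Total: 253280.6 Mb = 31660.1 MB.
= 31.66 GB.

31.7 GB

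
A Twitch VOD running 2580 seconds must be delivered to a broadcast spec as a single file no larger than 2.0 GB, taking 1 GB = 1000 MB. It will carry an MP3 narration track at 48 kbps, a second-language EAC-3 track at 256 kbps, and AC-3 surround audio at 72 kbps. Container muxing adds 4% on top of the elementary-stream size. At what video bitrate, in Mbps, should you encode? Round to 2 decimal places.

5.59 Mbps

Budget: 2.0 GB = 16000.0 Mb.
Stream payload after overhead: 16000.0 / 1.04 = 15384.6 Mb.
Total bitrate budget: 15384.6 Mb / 2580 s = 5.963 Mbps.
Audio total: 48 + 256 + 72 = 376 kbps = 0.376 Mbps.
Video: 5.963 − 0.376 = 5.587 Mbps.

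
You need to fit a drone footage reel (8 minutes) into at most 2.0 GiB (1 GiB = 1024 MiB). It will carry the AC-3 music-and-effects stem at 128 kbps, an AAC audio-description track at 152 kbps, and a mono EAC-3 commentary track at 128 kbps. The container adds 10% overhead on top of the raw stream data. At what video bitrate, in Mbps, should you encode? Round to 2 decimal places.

32.13 Mbps

Budget: 2.0 GiB = 17179.9 Mb.
Stream payload after overhead: 17179.9 / 1.10 = 15618.1 Mb.
8 min = 480 s
Total bitrate budget: 15618.1 Mb / 480 s = 32.538 Mbps.
Audio total: 128 + 152 + 128 = 408 kbps = 0.408 Mbps.
Video: 32.538 − 0.408 = 32.130 Mbps.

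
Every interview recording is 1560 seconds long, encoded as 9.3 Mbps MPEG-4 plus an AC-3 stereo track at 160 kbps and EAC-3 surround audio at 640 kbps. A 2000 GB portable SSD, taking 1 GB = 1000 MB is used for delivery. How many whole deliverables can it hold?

Audio total: 160 + 640 = 800 kbps = 0.800 Mbps.
Total bitrate: 10.100 Mbps.
Per item: 10.100 Mbps × 1560 s = 15,756 Mb = 1,970 MB.
Capacity: 2000 GB = 16,000,000 Mb; 1015.49 items → 1015 complete.

1015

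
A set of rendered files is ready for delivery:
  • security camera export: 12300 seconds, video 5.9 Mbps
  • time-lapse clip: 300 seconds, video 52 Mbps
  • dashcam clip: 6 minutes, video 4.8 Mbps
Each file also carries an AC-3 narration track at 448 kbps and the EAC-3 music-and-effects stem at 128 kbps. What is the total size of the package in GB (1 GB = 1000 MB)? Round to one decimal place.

Audio total: 448 + 128 = 576 kbps = 0.576 Mbps.
security camera export: 6.476 Mbps × 12300 s = 79654.8 Mb
time-lapse clip: 52.576 Mbps × 300 s = 15772.8 Mb
dashcam clip: 5.376 Mbps × 360 s = 1935.4 Mb
Total: 97363.0 Mb = 12170.4 MB.
= 12.17 GB.

12.2 GB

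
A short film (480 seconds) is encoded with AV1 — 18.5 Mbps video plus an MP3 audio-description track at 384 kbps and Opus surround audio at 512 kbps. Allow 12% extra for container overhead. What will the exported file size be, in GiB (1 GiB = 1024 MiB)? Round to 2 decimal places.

Audio total: 384 + 512 = 896 kbps = 0.896 Mbps.
Total bitrate: 18.5 + 0.896 = 19.396 Mbps.
Stream data: 19.396 Mbps × 480 s = 9310.1 Mb.
With 12% container overhead: ×1.12.
10,427 Mb = 1,303,411,200 bytes ÷ 1,073,741,824 = 1.214 GiB.

1.21 GiB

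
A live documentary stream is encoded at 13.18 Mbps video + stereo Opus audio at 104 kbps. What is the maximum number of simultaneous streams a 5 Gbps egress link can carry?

376

Audio: 104 kbps = 0.104 Mbps.
Per-viewer media rate: 13.284 Mbps.
5 Gbps = 5,000 Mbps; 5,000 / 13.284 = 376.39 → 376 viewers.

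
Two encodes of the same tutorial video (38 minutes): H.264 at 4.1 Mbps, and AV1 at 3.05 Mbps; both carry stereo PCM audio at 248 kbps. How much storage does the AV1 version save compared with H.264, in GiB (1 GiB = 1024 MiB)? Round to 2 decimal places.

0.28 GiB

38 min = 2280 s
Audio: 248 kbps = 0.248 Mbps.
H.264: 4.348 Mbps × 2280 s = 9913.4 Mb = 1.154 GiB.
AV1: 3.298 Mbps × 2280 s = 7519.4 Mb = 0.875 GiB.
Saving: 1.154 − 0.875 = 0.279 GiB.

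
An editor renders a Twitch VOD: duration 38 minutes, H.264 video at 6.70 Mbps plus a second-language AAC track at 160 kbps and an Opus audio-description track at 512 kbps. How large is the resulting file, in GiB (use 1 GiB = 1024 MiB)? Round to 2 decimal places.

38 min = 2280 s
Audio total: 160 + 512 = 672 kbps = 0.672 Mbps.
Total bitrate: 6.70 + 0.672 = 7.372 Mbps.
Stream data: 7.372 Mbps × 2280 s = 16808.2 Mb.
16,808 Mb = 2,101,020,000 bytes ÷ 1,073,741,824 = 1.957 GiB.

1.96 GiB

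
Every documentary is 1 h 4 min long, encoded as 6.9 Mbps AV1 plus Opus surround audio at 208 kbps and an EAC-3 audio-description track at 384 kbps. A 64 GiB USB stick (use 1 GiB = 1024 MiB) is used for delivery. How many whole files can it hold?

19

1 h 4 min = 64 min = 3840 s
Audio total: 208 + 384 = 592 kbps = 0.592 Mbps.
Total bitrate: 7.492 Mbps.
Per item: 7.492 Mbps × 3840 s = 28,769 Mb = 3,596 MB.
Capacity: 64 GiB = 549,756 Mb; 19.11 items → 19 complete.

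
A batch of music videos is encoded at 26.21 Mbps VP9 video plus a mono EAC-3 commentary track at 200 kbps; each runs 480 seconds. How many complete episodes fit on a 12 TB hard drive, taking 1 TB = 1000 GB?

7572

Audio: 200 kbps = 0.200 Mbps.
Total bitrate: 26.410 Mbps.
Per item: 26.410 Mbps × 480 s = 12,677 Mb = 1,585 MB.
Capacity: 12 TB = 96,000,000 Mb; 7572.89 items → 7572 complete.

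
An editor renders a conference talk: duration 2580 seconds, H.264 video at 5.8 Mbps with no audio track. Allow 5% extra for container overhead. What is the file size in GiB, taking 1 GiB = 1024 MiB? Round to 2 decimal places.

Total bitrate: 5.8 Mbps.
Stream data: 5.800 Mbps × 2580 s = 14964.0 Mb.
With 5% container overhead: ×1.05.
15,712 Mb = 1,964,025,000 bytes ÷ 1,073,741,824 = 1.829 GiB.

1.83 GiB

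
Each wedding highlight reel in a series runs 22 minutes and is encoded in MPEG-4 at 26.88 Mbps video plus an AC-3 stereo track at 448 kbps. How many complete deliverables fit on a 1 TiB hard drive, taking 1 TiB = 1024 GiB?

22 min = 1320 s
Audio: 448 kbps = 0.448 Mbps.
Total bitrate: 27.328 Mbps.
Per item: 27.328 Mbps × 1320 s = 36,073 Mb = 4,509 MB.
Capacity: 1 TiB = 8,796,093 Mb; 243.84 items → 243 complete.

243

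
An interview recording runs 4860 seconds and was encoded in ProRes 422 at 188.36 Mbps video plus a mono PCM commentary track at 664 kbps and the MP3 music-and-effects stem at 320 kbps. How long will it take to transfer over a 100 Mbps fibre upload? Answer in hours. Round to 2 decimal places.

Audio total: 664 + 320 = 984 kbps = 0.984 Mbps.
Total bitrate: 189.344 Mbps.
File: 189.344 Mbps × 4860 s = 920211.8 Mb.
At 100 Mbps: 920211.8 / 100 = 9202.1 s ≈ 2.56 hours.

2.56 hours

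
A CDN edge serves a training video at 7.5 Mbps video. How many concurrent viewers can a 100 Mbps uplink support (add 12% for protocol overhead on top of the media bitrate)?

11

On the wire with 12% overhead: 8.400 Mbps.
100 Mbps = 100.0 Mbps; 100.0 / 8.400 = 11.90 → 11 viewers.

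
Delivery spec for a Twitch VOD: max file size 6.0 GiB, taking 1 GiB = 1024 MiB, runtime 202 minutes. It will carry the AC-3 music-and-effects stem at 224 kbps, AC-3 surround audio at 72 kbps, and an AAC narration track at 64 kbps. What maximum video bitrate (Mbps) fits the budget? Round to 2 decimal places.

3.89 Mbps

Budget: 6.0 GiB = 51539.6 Mb.
202 min = 12120 s
Total bitrate budget: 51539.6 Mb / 12120 s = 4.252 Mbps.
Audio total: 224 + 72 + 64 = 360 kbps = 0.360 Mbps.
Video: 4.252 − 0.360 = 3.892 Mbps.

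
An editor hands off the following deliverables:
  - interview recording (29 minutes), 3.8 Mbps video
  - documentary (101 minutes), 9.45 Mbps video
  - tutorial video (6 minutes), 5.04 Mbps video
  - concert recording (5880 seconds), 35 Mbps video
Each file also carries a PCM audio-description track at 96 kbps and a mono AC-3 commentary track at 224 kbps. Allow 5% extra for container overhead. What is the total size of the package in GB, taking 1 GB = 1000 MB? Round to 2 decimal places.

Audio total: 96 + 224 = 320 kbps = 0.320 Mbps.
interview recording: 4.120 Mbps × 1740 s × 1.05 = 7527.2 Mb
documentary: 9.770 Mbps × 6060 s × 1.05 = 62166.5 Mb
tutorial video: 5.360 Mbps × 360 s × 1.05 = 2026.1 Mb
concert recording: 35.320 Mbps × 5880 s × 1.05 = 218065.7 Mb
Total: 289785.5 Mb = 36223.2 MB.
= 36.22 GB.

36.22 GB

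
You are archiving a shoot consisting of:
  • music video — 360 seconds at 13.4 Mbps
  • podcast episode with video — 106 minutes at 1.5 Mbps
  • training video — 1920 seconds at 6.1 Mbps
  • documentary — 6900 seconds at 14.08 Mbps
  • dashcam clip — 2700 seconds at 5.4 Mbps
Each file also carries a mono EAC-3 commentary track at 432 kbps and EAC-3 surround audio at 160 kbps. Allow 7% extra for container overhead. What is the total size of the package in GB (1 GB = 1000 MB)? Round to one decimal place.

Audio total: 432 + 160 = 592 kbps = 0.592 Mbps.
music video: 13.992 Mbps × 360 s × 1.07 = 5389.7 Mb
podcast episode with video: 2.092 Mbps × 6360 s × 1.07 = 14236.5 Mb
training video: 6.692 Mbps × 1920 s × 1.07 = 13748.0 Mb
documentary: 14.672 Mbps × 6900 s × 1.07 = 108323.4 Mb
dashcam clip: 5.992 Mbps × 2700 s × 1.07 = 17310.9 Mb
Total: 159008.5 Mb = 19876.1 MB.
= 19.88 GB.

19.9 GB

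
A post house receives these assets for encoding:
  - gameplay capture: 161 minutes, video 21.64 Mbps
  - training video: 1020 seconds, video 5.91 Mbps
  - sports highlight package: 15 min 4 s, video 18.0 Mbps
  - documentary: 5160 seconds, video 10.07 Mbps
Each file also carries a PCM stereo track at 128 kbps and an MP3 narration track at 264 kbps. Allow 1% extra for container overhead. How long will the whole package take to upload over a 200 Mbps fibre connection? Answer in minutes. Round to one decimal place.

Audio total: 128 + 264 = 392 kbps = 0.392 Mbps.
gameplay capture: 22.032 Mbps × 9660 s × 1.01 = 214957.4 Mb
training video: 6.302 Mbps × 1020 s × 1.01 = 6492.3 Mb
sports highlight package: 18.392 Mbps × 904 s × 1.01 = 16792.6 Mb
documentary: 10.462 Mbps × 5160 s × 1.01 = 54523.8 Mb
Total: 292766.1 Mb = 36595.8 MB.
At 200 Mbps: 292766.1 / 200 = 1464 s ≈ 24.4 minutes.

24.4 minutes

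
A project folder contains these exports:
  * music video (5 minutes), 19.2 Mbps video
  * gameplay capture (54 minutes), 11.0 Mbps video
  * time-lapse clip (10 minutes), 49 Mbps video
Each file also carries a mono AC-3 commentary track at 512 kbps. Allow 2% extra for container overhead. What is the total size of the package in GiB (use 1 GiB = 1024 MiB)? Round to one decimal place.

8.7 GiB

Audio: 512 kbps = 0.512 Mbps.
music video: 19.712 Mbps × 300 s × 1.02 = 6031.9 Mb
gameplay capture: 11.512 Mbps × 3240 s × 1.02 = 38044.9 Mb
time-lapse clip: 49.512 Mbps × 600 s × 1.02 = 30301.3 Mb
Total: 74378.1 Mb = 9297.3 MB.
= 8.659 GiB.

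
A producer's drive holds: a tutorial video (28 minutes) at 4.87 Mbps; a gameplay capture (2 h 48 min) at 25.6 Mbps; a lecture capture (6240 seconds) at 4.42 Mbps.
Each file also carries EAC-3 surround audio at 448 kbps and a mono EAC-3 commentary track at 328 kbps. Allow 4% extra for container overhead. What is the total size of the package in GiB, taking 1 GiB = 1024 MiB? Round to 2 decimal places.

37.26 GiB

Audio total: 448 + 328 = 776 kbps = 0.776 Mbps.
tutorial video: 5.646 Mbps × 1680 s × 1.04 = 9864.7 Mb
gameplay capture: 26.376 Mbps × 10080 s × 1.04 = 276504.9 Mb
lecture capture: 5.196 Mbps × 6240 s × 1.04 = 33720.0 Mb
Total: 320089.5 Mb = 40011.2 MB.
= 37.26 GiB.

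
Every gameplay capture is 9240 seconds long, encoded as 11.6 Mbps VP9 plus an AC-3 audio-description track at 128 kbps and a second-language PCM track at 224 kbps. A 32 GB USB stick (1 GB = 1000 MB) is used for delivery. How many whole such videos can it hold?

Audio total: 128 + 224 = 352 kbps = 0.352 Mbps.
Total bitrate: 11.952 Mbps.
Per item: 11.952 Mbps × 9240 s = 110,436 Mb = 13,805 MB.
Capacity: 32 GB = 256,000 Mb; 2.32 items → 2 complete.

2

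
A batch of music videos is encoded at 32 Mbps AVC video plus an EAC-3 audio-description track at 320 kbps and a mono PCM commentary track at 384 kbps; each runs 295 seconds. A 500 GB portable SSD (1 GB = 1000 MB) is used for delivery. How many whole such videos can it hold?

Audio total: 320 + 384 = 704 kbps = 0.704 Mbps.
Total bitrate: 32.704 Mbps.
Per item: 32.704 Mbps × 295 s = 9,648 Mb = 1,206 MB.
Capacity: 500 GB = 4,000,000 Mb; 414.61 items → 414 complete.

414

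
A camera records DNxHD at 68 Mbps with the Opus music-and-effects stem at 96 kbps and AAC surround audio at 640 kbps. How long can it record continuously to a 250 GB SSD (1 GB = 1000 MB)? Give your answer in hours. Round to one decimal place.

Audio total: 96 + 640 = 736 kbps = 0.736 Mbps.
Total bitrate: 68 + 0.736 = 68.736 Mbps.
Capacity: 250 GB = 2,000,000 Mb.
Recording time: 2,000,000 / 68.736 = 29,097 s ≈ 8.08 hours.

8.1 hours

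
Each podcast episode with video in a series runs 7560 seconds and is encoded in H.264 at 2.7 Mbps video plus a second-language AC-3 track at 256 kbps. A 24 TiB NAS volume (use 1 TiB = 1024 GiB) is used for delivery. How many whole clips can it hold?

9446

Audio: 256 kbps = 0.256 Mbps.
Total bitrate: 2.956 Mbps.
Per item: 2.956 Mbps × 7560 s = 22,347 Mb = 2,793 MB.
Capacity: 24 TiB = 211,106,233 Mb; 9446.58 items → 9446 complete.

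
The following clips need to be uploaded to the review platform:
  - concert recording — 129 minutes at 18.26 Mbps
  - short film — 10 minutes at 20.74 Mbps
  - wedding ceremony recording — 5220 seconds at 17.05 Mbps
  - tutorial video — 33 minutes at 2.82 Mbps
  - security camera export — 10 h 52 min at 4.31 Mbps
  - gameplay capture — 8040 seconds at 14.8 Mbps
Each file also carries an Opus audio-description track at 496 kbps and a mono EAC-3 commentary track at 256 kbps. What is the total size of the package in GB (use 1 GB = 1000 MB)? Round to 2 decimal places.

72.89 GB

Audio total: 496 + 256 = 752 kbps = 0.752 Mbps.
concert recording: 19.012 Mbps × 7740 s = 147152.9 Mb
short film: 21.492 Mbps × 600 s = 12895.2 Mb
wedding ceremony recording: 17.802 Mbps × 5220 s = 92926.4 Mb
tutorial video: 3.572 Mbps × 1980 s = 7072.6 Mb
security camera export: 5.062 Mbps × 39120 s = 198025.4 Mb
gameplay capture: 15.552 Mbps × 8040 s = 125038.1 Mb
Total: 583110.6 Mb = 72888.8 MB.
= 72.89 GB.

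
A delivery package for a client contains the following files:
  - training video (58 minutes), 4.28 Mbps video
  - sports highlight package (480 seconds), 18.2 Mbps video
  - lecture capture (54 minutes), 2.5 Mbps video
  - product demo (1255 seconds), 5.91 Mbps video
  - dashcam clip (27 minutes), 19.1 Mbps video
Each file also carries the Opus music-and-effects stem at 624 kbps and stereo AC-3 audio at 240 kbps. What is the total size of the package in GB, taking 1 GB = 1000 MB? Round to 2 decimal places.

Audio total: 624 + 240 = 864 kbps = 0.864 Mbps.
training video: 5.144 Mbps × 3480 s = 17901.1 Mb
sports highlight package: 19.064 Mbps × 480 s = 9150.7 Mb
lecture capture: 3.364 Mbps × 3240 s = 10899.4 Mb
product demo: 6.774 Mbps × 1255 s = 8501.4 Mb
dashcam clip: 19.964 Mbps × 1620 s = 32341.7 Mb
Total: 78794.2 Mb = 9849.3 MB.
= 9.849 GB.

9.85 GB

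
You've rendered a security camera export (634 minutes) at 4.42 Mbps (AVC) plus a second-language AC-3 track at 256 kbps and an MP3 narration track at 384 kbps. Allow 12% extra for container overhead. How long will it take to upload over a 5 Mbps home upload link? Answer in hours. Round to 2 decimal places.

11.98 hours

634 min = 38040 s
Audio total: 256 + 384 = 640 kbps = 0.640 Mbps.
Total bitrate: 5.060 Mbps.
File: 5.060 Mbps × 38040 s = 192482.4 Mb.
With 12% container overhead: ×1.12. → 215580.3 Mb.
At 5 Mbps: 215580.3 / 5 = 43116.1 s ≈ 12 hours.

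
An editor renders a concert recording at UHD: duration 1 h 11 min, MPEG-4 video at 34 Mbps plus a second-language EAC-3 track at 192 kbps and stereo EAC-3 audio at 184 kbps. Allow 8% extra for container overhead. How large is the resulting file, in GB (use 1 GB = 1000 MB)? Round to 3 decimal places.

19.770 GB

1 h 11 min = 71 min = 4260 s
Audio total: 192 + 184 = 376 kbps = 0.376 Mbps.
Total bitrate: 34 + 0.376 = 34.376 Mbps.
Stream data: 34.376 Mbps × 4260 s = 146441.8 Mb.
With 8% container overhead: ×1.08.
158,157 Mb ÷ 8 = 19,770 MB → 19.77 GB.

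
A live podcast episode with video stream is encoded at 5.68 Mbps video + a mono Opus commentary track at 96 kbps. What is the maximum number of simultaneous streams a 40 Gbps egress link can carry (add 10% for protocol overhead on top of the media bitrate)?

6295

Audio: 96 kbps = 0.096 Mbps.
Per-viewer media rate: 5.776 Mbps.
On the wire with 10% overhead: 6.354 Mbps.
40 Gbps = 40,000 Mbps; 40,000 / 6.354 = 6295.64 → 6295 viewers.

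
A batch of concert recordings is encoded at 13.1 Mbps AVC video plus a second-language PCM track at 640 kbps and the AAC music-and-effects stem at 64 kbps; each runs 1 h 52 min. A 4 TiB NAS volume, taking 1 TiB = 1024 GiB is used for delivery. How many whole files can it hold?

1 h 52 min = 112 min = 6720 s
Audio total: 640 + 64 = 704 kbps = 0.704 Mbps.
Total bitrate: 13.804 Mbps.
Per item: 13.804 Mbps × 6720 s = 92,763 Mb = 11,595 MB.
Capacity: 4 TiB = 35,184,372 Mb; 379.29 items → 379 complete.

379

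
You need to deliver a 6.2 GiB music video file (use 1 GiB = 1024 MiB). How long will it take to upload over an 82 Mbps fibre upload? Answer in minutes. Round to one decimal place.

10.8 minutes

File: 6.2 GiB = 53257.6 Mb.
At 82 Mbps: 53257.6 / 82 = 649.5 s ≈ 10.8 minutes.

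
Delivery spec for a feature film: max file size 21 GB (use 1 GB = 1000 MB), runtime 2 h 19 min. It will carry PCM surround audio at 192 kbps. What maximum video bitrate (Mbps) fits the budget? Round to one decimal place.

20.0 Mbps

Budget: 21 GB = 168000.0 Mb.
2 h 19 min = 139 min = 8340 s
Total bitrate budget: 168000.0 Mb / 8340 s = 20.144 Mbps.
Audio: 192 kbps = 0.192 Mbps.
Video: 20.144 − 0.192 = 19.952 Mbps.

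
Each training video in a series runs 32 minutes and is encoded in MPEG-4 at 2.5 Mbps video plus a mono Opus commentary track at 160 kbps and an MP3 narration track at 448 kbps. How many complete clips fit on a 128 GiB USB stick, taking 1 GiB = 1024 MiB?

32 min = 1920 s
Audio total: 160 + 448 = 608 kbps = 0.608 Mbps.
Total bitrate: 3.108 Mbps.
Per item: 3.108 Mbps × 1920 s = 5,967 Mb = 745.9 MB.
Capacity: 128 GiB = 1,099,512 Mb; 184.25 items → 184 complete.

184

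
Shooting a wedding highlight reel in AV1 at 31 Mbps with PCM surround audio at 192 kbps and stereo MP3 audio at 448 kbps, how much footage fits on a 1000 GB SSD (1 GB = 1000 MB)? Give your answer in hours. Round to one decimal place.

Audio total: 192 + 448 = 640 kbps = 0.640 Mbps.
Total bitrate: 31 + 0.640 = 31.640 Mbps.
Capacity: 1000 GB = 8,000,000 Mb.
Recording time: 8,000,000 / 31.640 = 252,845 s ≈ 70.2 hours.

70.2 hours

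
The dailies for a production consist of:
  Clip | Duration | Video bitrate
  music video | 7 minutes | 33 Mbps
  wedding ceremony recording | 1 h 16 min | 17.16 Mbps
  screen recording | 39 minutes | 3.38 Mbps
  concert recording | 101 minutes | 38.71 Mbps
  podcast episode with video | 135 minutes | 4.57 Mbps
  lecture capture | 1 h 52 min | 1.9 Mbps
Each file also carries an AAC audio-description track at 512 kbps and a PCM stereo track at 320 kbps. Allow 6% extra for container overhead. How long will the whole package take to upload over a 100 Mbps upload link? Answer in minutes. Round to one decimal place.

Audio total: 512 + 320 = 832 kbps = 0.832 Mbps.
music video: 33.832 Mbps × 420 s × 1.06 = 15062.0 Mb
wedding ceremony recording: 17.992 Mbps × 4560 s × 1.06 = 86966.1 Mb
screen recording: 4.212 Mbps × 2340 s × 1.06 = 10447.4 Mb
concert recording: 39.542 Mbps × 6060 s × 1.06 = 254002.0 Mb
podcast episode with video: 5.402 Mbps × 8100 s × 1.06 = 46381.6 Mb
lecture capture: 2.732 Mbps × 6720 s × 1.06 = 19460.6 Mb
Total: 432319.7 Mb = 54040.0 MB.
At 100 Mbps: 432319.7 / 100 = 4323 s ≈ 72.1 minutes.

72.1 minutes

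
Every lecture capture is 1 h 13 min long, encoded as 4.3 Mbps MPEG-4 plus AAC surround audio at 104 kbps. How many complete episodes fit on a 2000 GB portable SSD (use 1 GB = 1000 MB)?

1 h 13 min = 73 min = 4380 s
Audio: 104 kbps = 0.104 Mbps.
Total bitrate: 4.404 Mbps.
Per item: 4.404 Mbps × 4380 s = 19,290 Mb = 2,411 MB.
Capacity: 2000 GB = 16,000,000 Mb; 829.47 items → 829 complete.

829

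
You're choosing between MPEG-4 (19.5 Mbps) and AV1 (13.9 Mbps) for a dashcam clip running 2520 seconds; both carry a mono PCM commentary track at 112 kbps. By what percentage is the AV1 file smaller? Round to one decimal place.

28.6%

Audio: 112 kbps = 0.112 Mbps.
MPEG-4: 19.612 Mbps × 2520 s = 49422.2 Mb = 6.178 GB.
AV1: 14.012 Mbps × 2520 s = 35310.2 Mb = 4.414 GB.
Reduction: (1 − 4.414/6.178) × 100 = 28.55%.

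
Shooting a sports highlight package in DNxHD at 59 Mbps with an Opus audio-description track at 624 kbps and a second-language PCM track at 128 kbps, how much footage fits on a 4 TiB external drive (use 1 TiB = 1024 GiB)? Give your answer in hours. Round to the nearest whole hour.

Audio total: 624 + 128 = 752 kbps = 0.752 Mbps.
Total bitrate: 59 + 0.752 = 59.752 Mbps.
Capacity: 4 TiB = 35,184,372 Mb.
Recording time: 35,184,372 / 59.752 = 588,840 s ≈ 164 hours.

164 hours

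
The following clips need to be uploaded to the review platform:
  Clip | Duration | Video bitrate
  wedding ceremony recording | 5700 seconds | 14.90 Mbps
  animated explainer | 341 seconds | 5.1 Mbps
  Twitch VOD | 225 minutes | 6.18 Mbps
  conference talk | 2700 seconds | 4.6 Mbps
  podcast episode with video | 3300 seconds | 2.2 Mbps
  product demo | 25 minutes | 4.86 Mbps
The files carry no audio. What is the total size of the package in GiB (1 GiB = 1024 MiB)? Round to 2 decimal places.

wedding ceremony recording: 14.900 Mbps × 5700 s = 84930.0 Mb
animated explainer: 5.100 Mbps × 341 s = 1739.1 Mb
Twitch VOD: 6.180 Mbps × 13500 s = 83430.0 Mb
conference talk: 4.600 Mbps × 2700 s = 12420.0 Mb
podcast episode with video: 2.200 Mbps × 3300 s = 7260.0 Mb
product demo: 4.860 Mbps × 1500 s = 7290.0 Mb
Total: 197069.1 Mb = 24633.6 MB.
= 22.94 GiB.

22.94 GiB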